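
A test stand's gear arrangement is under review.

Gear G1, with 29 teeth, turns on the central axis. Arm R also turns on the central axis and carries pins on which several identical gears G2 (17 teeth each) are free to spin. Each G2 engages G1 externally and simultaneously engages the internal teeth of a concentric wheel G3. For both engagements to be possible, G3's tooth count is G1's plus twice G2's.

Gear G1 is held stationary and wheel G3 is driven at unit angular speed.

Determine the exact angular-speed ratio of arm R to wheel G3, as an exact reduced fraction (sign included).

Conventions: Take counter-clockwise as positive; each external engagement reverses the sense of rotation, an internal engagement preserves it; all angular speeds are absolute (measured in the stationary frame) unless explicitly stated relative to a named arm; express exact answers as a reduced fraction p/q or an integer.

recognized (axles ride arm R): planetary set, 29/17/63 teeth
ring teeth: 29 + 2·17 = 63
29(ω_sun−ω_arm) = −63(ω_ring−ω_arm),  ω_sun = 0, ω_ring = 1
29(0−ω_arm) = −63(1−ω_arm)  ⇒  92·ω_arm = 63  ⇒  ω_arm = 63/92
ω_out/ω_in = 63/92

63/92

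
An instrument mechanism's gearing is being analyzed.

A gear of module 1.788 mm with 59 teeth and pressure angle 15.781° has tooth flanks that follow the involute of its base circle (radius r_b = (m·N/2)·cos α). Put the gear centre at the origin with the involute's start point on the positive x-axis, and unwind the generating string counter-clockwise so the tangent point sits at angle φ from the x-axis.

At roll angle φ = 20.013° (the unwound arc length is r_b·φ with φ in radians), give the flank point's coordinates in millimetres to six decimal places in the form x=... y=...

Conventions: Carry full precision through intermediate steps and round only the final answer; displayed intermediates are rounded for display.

topology: single-mesh involute geometry — m = 1.788, N = 59
pitch radius r_p = m·N/2 = 1.788·59/2 = 52.746000
base radius r_b = r_p·cos α = 52.746000·cos 15.781° = 50.757910
roll angle φ = 20.013° = 0.34929274 rad
x = r_b·(cos φ + φ·sin φ) = 53.760475
y = r_b·(sin φ − φ·cos φ) = 0.712268

x=53.760475 y=0.712268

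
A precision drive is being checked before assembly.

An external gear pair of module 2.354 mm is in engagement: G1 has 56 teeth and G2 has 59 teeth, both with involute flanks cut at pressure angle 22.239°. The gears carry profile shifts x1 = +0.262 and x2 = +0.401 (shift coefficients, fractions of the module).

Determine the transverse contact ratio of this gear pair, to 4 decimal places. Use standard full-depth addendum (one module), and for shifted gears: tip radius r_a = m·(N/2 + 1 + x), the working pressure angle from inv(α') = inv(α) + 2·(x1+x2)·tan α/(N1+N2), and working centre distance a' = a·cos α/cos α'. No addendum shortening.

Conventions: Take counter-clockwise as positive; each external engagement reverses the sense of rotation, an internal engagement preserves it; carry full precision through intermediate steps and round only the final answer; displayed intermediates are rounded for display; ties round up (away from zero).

recognized (one external pair, fixed centres): single-mesh tooth geometry, m = 2.354, N1 = 56, N2 = 59
base radii: r_b1 = 61.009016, r_b2 = 64.277356
tip radii: r_a1 = 68.882748, r_a2 = 72.740954
inv(α') = inv(22.239°) + 2·(+0.262+0.401)·tan α/(56+59) = 0.02545757  ⇒  α' = 23.73897°
a' = a·cos α / cos α' = 135.3550·cos 22.239°/cos 23.73897° = 136.866807
action lengths: √(r_a1²−r_b1²) = 31.980196, √(r_a2²−r_b2²) = 34.053896
base pitch p_b = π·m·cos α = 6.845196
CR = (31.980196 + 34.053896 − 136.866807·sin 23.73897°)/6.845196 = 1.597553
contact ratio ≈ 1.5976

1.5976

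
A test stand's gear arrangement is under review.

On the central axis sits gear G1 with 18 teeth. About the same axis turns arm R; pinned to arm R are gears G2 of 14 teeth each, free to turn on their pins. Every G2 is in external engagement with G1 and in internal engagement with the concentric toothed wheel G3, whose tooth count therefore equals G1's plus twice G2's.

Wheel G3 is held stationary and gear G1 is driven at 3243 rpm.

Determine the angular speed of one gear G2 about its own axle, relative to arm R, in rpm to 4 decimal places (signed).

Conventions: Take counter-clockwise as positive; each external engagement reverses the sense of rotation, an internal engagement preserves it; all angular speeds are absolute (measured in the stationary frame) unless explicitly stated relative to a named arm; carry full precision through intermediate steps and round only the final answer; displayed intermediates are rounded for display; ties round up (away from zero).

recognized (axles ride arm R): planetary set, 18/14/46 teeth
normalise by the input: solve with ω_sun = 1, then scale by 3243 rpm
ring teeth: 18 + 2·14 = 46
18(ω_sun−ω_arm) = −46(ω_ring−ω_arm),  ω_ring = 0, ω_sun = 1
18(1−ω_arm) = −46(0−ω_arm)  ⇒  64·ω_arm = 18  ⇒  ω_arm = 9/32
sun–planet mesh: 18·(1−9/32) = −14·(ω_p−ω_arm)  ⇒  ω_p−ω_arm = -207/224
scale: ω_p−ω_arm = -207/224 × 3243 rpm = -2996.8795 rpm

-2996.8795 rpm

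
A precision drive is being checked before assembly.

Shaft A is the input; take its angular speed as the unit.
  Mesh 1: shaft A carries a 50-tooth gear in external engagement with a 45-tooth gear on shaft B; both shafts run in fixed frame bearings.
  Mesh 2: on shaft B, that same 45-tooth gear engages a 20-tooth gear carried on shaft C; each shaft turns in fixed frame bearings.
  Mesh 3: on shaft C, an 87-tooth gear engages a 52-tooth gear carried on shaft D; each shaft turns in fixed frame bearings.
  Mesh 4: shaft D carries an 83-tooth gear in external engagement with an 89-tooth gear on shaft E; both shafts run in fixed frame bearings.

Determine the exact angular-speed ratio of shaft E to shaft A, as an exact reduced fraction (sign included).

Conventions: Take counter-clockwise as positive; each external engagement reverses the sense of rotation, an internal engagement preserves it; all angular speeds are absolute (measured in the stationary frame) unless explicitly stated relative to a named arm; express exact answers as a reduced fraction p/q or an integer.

36105/9256

class = fixed-axis compound train [4 meshes; 4 ratios multiply, 4 sense flips]
mesh 1 [50T→45T]: running ratio 10/9, sense −
mesh 2 [45T→20T]: running ratio 5/2, sense +
mesh 3 [87T→52T]: running ratio 435/104, sense −
mesh 4 [83T→89T]: running ratio 36105/9256, sense +
ω_out/ω_in = 36105/9256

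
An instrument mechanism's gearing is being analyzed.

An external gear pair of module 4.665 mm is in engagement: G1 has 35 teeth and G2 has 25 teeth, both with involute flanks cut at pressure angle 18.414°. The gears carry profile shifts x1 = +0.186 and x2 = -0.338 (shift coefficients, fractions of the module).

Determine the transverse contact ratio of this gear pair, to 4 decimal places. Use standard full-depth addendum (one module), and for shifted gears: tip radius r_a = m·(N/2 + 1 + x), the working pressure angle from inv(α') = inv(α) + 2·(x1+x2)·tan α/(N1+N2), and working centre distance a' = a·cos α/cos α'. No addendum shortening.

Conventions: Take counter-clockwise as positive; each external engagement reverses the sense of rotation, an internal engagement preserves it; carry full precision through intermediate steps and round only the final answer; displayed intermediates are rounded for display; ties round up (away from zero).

single-mesh involute tooth geometry (35T engaging 25T at module 4.665)
base radii: r_b1 = 77.457567, r_b2 = 55.326833
tip radii: r_a1 = 87.170190, r_a2 = 61.400730
inv(α') = inv(18.414°) + 2·(+0.186-0.338)·tan α/(35+25) = 0.00985537  ⇒  α' = 17.49377°
a' = a·cos α / cos α' = 139.9500·cos 18.414°/cos 17.49377° = 139.223542
action lengths: √(r_a1²−r_b1²) = 39.987090, √(r_a2²−r_b2²) = 26.626888
base pitch p_b = π·m·cos α = 13.905150
CR = (39.987090 + 26.626888 − 139.223542·sin 17.49377°)/13.905150 = 1.780857
contact ratio ≈ 1.7809

1.7809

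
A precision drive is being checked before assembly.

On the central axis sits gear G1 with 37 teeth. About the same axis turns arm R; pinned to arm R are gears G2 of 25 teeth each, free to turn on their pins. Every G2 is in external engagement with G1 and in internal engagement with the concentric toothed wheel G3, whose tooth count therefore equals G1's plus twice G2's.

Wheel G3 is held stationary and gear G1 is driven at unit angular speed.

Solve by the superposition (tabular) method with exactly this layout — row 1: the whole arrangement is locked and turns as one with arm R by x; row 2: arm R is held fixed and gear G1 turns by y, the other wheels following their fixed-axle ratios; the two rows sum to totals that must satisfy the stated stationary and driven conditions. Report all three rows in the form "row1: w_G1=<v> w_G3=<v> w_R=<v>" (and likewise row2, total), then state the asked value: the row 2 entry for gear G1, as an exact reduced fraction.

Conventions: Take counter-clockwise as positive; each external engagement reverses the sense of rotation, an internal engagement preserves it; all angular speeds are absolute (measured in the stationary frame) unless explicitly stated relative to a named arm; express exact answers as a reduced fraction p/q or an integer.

row1: w_G1=37/124 w_G3=37/124 w_R=37/124
row2: w_G1=87/124 w_G3=-37/124 w_R=0
total: w_G1=1 w_G3=0 w_R=37/124
asked value: 87/124

topology: planetary set — G1 37T / G2 25T / G3 87T, arm = carrier (Willis)
row 1 (train locked, turned with arm): all members turn x
row 2: sun turns y, ring = −(37/87)·y, arm 0
boundary: total ω_ring = x − (37/87)·y = 0 and total ω_sun = x + y = 1  ⇒  y = 87/124, x = 37/124
row 2 ring = −(37/87)·87/124 = -37/124
totals (row 1 + row 2): sun 37/124 + 87/124 = 1, ring 37/124 + (-37/124) = 0, arm 37/124 + 0 = 37/124
asked cell (row2, sun) = 87/124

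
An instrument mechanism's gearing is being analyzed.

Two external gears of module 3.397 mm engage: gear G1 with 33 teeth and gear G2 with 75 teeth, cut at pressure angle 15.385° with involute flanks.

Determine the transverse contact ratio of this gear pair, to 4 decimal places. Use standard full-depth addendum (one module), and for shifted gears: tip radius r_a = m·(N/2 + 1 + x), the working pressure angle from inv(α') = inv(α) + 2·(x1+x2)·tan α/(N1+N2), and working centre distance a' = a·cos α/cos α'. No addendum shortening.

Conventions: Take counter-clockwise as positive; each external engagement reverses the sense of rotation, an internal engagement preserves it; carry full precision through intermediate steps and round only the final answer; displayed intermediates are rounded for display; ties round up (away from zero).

2.0445

topology: single-mesh involute geometry — m = 3.397, 33T/75T pair
base radii: r_b1 = 54.041924, r_b2 = 122.822555
tip radii: r_a1 = 59.447500, r_a2 = 130.784500
no profile shift: α' = α, a' = a
action lengths: √(r_a1²−r_b1²) = 24.768441, √(r_a2²−r_b2²) = 44.935569
base pitch p_b = π·m·cos α = 10.289558
CR = (24.768441 + 44.935569 − 183.438000·sin 15.38500°)/10.289558 = 2.044522
contact ratio ≈ 2.0445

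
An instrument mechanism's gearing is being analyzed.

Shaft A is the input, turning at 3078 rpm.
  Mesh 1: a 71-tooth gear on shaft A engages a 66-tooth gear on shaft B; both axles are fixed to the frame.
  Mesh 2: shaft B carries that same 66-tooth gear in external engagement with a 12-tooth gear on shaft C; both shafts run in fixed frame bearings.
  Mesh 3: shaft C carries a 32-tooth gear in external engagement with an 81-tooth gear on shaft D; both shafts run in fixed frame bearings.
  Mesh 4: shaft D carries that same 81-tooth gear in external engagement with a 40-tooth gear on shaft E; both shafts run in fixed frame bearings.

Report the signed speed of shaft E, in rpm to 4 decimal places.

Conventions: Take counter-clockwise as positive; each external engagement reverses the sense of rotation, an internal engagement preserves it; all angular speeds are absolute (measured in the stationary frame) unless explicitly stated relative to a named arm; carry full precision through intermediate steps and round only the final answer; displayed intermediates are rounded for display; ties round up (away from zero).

recognized (5 fixed axles, 4 meshes): fixed-axis compound train
mesh 1 [71T→66T]: ω = 3078.0000×71/66 = 3311.1818 rpm, sense flips to −
mesh 2 [66T→12T]: ω = 3311.1818×66/12 = 18211.5000 rpm, sense flips to +
mesh 3 [32T→81T]: ω = 18211.5000×32/81 = 7194.6667 rpm, sense flips to −
mesh 4 [81T→40T]: ω = 7194.6667×81/40 = 14569.2000 rpm, sense flips to +
signed output speed = +14569.2000 rpm

+14569.2000 rpm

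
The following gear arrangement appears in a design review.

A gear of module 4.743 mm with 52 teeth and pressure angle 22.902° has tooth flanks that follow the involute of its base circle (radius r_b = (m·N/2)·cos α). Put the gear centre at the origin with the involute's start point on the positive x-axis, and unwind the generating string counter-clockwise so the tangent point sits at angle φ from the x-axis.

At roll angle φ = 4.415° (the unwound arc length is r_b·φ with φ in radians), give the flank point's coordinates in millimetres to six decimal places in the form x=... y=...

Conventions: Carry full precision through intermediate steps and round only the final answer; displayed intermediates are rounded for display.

class = single-mesh tooth geometry [base-circle involute, m = 4.743, 52T]
pitch radius r_p = m·N/2 = 4.743·52/2 = 123.318000
base radius r_b = r_p·cos α = 123.318000·cos 22.902° = 113.597067
roll angle φ = 4.415° = 0.07705629 rad
x = r_b·(cos φ + φ·sin φ) = 113.933817
y = r_b·(sin φ − φ·cos φ) = 0.017315

x=113.933817 y=0.017315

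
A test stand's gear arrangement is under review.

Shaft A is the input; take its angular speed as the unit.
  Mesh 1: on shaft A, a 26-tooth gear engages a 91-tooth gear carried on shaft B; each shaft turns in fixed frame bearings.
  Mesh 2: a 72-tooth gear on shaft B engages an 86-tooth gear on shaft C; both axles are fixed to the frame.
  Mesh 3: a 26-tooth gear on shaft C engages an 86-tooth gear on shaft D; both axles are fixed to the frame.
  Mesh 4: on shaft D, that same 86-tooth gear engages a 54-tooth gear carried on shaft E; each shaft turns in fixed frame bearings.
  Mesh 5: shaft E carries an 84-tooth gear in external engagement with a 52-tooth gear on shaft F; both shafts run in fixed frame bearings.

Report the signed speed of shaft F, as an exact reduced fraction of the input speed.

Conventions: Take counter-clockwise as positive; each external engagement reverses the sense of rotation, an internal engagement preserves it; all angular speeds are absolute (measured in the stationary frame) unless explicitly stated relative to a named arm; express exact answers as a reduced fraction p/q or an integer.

5-mesh fixed-axis compound train (all bearings frame-fixed)
mesh 1 [26T→91T]: |ω|/ω_in = 1×26/91 = 2/7, sense flips to −
mesh 2 [72T→86T]: |ω|/ω_in = (2/7)×72/86 = 72/301, sense flips to +
mesh 3 [26T→86T]: |ω|/ω_in = (72/301)×26/86 = 936/12943, sense flips to −
mesh 4 [86T→54T]: |ω|/ω_in = (936/12943)×86/54 = 104/903, sense flips to +
mesh 5 [84T→52T]: |ω|/ω_in = (104/903)×84/52 = 8/43, sense flips to −
signed output speed (× input speed) = -8/43

-8/43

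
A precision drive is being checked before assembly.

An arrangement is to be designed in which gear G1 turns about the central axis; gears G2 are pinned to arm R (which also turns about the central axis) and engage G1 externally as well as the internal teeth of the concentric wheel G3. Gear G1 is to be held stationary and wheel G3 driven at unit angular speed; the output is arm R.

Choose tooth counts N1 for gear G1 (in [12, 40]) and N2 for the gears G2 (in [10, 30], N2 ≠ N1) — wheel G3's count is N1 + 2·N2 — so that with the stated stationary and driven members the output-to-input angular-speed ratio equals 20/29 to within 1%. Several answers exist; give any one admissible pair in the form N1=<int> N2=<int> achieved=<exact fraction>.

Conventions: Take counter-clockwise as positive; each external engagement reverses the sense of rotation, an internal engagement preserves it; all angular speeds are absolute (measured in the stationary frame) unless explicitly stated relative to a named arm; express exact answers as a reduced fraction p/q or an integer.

N1=18 N2=11 achieved=20/29

topology: planetary set — design target 20/29, arm = carrier (Willis)
Willis with ω_sun = 0: ω_arm/ω_ring = N3/(N1+N3); set equal to 20/29  ⇒  N3/N1 = (20/29)/(1 − 20/29) = 20/9
N3 = N1 + 2·N2  ⇒  N2/N1 = (N3/N1 − 1)/2 = (20/9 − 1)/2 = 11/18
smallest multiple with N1 ≥ 12 and N2 ≥ 10: k = 1  ⇒  N1 = 1·18 = 18, N2 = 1·11 = 11 (N1 ≤ 40, N2 ≤ 30, N2 ≠ N1 ✓), N3 = 18 + 2·11 = 40
check: N3/(N1+N3) with N1 = 18, N3 = 40 gives 20/29; |achieved − target| = 0 ≤ 1/145 ✓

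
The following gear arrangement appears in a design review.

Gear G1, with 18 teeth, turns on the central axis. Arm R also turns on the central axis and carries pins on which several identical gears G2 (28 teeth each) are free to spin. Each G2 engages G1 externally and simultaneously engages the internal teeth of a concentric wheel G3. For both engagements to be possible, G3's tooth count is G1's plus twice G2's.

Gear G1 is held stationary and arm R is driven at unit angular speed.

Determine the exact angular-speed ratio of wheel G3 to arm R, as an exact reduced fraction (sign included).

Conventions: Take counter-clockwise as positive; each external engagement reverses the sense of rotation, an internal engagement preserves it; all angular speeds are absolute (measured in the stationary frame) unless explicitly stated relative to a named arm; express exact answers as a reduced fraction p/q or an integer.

46/37

class = planetary set [G3 = 18+2·28 = 74; Willis about the carrier]
ring teeth: 18 + 2·28 = 74
18(ω_sun−ω_arm) = −74(ω_ring−ω_arm),  ω_sun = 0, ω_arm = 1
ω_ring = 1 − (18/74)(0−1) = 46/37
ω_out/ω_in = 46/37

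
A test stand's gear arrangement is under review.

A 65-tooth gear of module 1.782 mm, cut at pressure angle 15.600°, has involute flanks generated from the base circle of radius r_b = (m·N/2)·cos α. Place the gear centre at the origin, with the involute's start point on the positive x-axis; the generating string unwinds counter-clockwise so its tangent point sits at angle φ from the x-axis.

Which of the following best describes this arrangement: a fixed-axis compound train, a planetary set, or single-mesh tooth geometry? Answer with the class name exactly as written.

single-mesh tooth geometry

single-mesh involute tooth geometry (65T wheel at module 1.782)
classification: single-mesh tooth geometry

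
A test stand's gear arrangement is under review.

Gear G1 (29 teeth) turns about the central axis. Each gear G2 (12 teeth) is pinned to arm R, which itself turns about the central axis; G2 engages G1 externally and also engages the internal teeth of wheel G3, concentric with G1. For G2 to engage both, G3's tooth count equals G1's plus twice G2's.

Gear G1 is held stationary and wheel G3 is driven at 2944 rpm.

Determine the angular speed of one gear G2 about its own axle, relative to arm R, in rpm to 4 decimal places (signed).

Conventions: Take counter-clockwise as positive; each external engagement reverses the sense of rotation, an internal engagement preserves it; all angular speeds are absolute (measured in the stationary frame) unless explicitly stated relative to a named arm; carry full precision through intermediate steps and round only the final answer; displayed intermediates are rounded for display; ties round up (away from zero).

planetary set (29T centre, 12T on arm, 53T internal) — Willis relation
normalise by the input: solve with ω_ring = 1, then scale by 2944 rpm
ring teeth: 29 + 2·12 = 53
29(ω_sun−ω_arm) = −53(ω_ring−ω_arm),  ω_sun = 0, ω_ring = 1
29(0−ω_arm) = −53(1−ω_arm)  ⇒  82·ω_arm = 53  ⇒  ω_arm = 53/82
sun–planet mesh: 29·(0−53/82) = −12·(ω_p−ω_arm)  ⇒  ω_p−ω_arm = 1537/984
scale: ω_p−ω_arm = 1537/984 × 2944 rpm = +4598.5041 rpm

+4598.5041 rpm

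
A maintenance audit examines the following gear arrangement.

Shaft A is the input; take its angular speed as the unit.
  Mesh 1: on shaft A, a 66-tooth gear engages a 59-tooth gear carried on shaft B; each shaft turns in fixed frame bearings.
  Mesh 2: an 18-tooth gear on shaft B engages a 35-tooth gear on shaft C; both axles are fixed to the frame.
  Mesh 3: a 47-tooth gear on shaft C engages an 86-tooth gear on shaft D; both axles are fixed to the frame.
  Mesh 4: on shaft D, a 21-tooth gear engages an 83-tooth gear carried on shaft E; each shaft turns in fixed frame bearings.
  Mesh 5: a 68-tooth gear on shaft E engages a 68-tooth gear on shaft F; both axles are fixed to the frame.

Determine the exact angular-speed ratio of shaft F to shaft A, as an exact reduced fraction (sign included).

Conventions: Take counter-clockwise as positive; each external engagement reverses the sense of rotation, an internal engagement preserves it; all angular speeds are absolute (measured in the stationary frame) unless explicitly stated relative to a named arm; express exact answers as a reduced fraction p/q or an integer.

-83754/1052855

class = fixed-axis compound train [5 meshes; 5 ratios multiply, 5 sense flips]
mesh 1 [66T→59T]: running ratio 66/59, sense −
mesh 2 [18T→35T]: running ratio 1188/2065, sense +
mesh 3 [47T→86T]: running ratio 27918/88795, sense −
mesh 4 [21T→83T]: running ratio 83754/1052855, sense +
mesh 5 [68T→68T]: running ratio 83754/1052855, sense −
ω_out/ω_in = -83754/1052855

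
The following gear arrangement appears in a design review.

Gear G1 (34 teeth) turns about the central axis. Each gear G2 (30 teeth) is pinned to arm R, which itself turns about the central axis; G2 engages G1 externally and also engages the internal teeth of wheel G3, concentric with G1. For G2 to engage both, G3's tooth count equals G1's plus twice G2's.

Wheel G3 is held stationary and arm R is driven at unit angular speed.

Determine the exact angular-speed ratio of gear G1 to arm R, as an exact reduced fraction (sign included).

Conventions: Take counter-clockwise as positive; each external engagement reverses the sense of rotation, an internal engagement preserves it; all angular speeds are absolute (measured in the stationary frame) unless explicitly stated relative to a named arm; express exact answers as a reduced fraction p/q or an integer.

class = planetary set [G3 = 34+2·30 = 94; Willis about the carrier]
ring teeth: 34 + 2·30 = 94
34(ω_sun−ω_arm) = −94(ω_ring−ω_arm),  ω_ring = 0, ω_arm = 1
ω_sun = 1 − (94/34)(0−1) = 64/17
ω_out/ω_in = 64/17

64/17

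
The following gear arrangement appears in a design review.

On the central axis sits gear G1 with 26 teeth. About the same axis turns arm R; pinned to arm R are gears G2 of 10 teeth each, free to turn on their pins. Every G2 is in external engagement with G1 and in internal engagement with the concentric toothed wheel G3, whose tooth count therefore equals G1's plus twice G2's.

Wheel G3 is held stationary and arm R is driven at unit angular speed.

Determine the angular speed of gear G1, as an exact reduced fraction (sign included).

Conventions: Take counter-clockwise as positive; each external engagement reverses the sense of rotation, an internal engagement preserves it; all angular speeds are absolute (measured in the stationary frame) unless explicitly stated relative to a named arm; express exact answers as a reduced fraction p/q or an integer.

36/13

class = planetary set [G3 = 26+2·10 = 46; Willis about the carrier]
ring teeth: 26 + 2·10 = 46
26(ω_sun−ω_arm) = −46(ω_ring−ω_arm),  ω_ring = 0, ω_arm = 1
ω_sun = 1 − (46/26)(0−1) = 36/13
exact speed ratio = 36/13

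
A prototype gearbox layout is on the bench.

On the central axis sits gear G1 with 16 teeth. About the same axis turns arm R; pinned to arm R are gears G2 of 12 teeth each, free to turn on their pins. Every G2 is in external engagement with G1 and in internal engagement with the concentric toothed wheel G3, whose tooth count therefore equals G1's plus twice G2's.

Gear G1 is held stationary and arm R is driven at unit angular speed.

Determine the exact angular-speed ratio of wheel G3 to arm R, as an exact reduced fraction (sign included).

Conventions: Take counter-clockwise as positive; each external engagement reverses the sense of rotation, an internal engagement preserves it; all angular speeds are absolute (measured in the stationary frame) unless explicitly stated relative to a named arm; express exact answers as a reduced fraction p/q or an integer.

7/5

recognized (axles ride arm R): planetary set, 16/12/40 teeth
ring teeth: 16 + 2·12 = 40
16(ω_sun−ω_arm) = −40(ω_ring−ω_arm),  ω_sun = 0, ω_arm = 1
ω_ring = 1 − (16/40)(0−1) = 7/5
ω_out/ω_in = 7/5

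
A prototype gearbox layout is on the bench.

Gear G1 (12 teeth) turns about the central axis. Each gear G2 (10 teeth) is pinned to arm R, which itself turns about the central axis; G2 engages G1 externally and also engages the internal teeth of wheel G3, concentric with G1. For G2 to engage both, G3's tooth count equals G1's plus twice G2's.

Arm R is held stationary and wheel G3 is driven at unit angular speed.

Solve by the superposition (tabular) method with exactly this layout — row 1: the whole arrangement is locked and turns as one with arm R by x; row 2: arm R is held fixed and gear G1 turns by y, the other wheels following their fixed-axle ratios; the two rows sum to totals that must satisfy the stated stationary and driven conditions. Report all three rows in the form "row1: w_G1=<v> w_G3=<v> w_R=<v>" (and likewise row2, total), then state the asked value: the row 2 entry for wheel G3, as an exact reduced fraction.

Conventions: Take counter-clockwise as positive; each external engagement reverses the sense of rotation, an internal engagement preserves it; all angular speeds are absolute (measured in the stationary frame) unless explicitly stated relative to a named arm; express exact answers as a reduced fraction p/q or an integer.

class = planetary set [G3 = 12+2·10 = 32; Willis about the carrier]
row 1 — lock + rotate with arm: ω_sun = ω_ring = ω_arm = x
row 2 — arm fixed, fixed-axis ratios: sun y, ring −(12/32)·y, arm 0
boundary: total ω_arm = x = 0 and total ω_ring = x − (12/32)·y = 1  ⇒  y = -8/3, x = 0
row 2 ring = −(12/32)·(-8/3) = 1
totals (row 1 + row 2): sun 0 + (-8/3) = -8/3, ring 0 + 1 = 1, arm 0 + 0 = 0
asked cell (row2, ring) = 1

row1: w_G1=0 w_G3=0 w_R=0
row2: w_G1=-8/3 w_G3=1 w_R=0
total: w_G1=-8/3 w_G3=1 w_R=0
asked value: 1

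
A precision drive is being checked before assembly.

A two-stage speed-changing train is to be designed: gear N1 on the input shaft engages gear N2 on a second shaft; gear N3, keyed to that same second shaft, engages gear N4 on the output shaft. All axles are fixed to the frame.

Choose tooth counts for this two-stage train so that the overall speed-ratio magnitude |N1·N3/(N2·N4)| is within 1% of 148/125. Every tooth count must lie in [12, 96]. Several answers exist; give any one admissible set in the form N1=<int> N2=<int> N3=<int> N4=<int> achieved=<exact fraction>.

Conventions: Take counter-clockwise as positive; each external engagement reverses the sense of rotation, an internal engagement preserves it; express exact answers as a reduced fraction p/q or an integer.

class = fixed-axis compound train [2-stage, 148/125 wanted]
target = 148/125 in lowest terms: an exact hit needs N1·N3 = k·148 and N2·N4 = k·125 for one integer k, every count in [12, 96]; additionally prefer no 1:1 stage (N1 ≠ N2, N3 ≠ N4)
k = 1…2: no 1:1-free in-range split of k·148 and k·125 into factor pairs; take k = 3
k = 3: N1·N3 = 444 = 12·37, N2·N4 = 375 = 15·25
achieved = 12·37/(15·25) = 148/125; |achieved − target| = 0 ≤ 37/3125 ✓

N1=12 N2=15 N3=37 N4=25 achieved=148/125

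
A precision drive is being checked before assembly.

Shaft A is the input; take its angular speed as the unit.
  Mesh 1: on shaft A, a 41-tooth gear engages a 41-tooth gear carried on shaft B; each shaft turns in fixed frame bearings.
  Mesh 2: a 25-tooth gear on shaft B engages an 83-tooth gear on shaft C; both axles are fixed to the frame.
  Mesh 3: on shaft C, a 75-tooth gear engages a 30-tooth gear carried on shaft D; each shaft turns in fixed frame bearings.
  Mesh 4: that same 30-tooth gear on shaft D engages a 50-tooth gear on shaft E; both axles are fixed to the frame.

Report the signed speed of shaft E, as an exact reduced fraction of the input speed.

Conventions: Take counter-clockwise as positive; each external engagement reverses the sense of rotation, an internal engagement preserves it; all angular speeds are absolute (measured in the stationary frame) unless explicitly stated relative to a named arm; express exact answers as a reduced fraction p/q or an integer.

75/166

4-mesh fixed-axis compound train (all bearings frame-fixed)
mesh 1 [41T→41T]: |ω|/ω_in = 1×41/41 = 1, sense flips to −
mesh 2 [25T→83T]: |ω|/ω_in = 1×25/83 = 25/83, sense flips to +
mesh 3 [75T→30T]: |ω|/ω_in = (25/83)×75/30 = 125/166, sense flips to −
mesh 4 [30T→50T]: |ω|/ω_in = (125/166)×30/50 = 75/166, sense flips to +
signed output speed (× input speed) = 75/166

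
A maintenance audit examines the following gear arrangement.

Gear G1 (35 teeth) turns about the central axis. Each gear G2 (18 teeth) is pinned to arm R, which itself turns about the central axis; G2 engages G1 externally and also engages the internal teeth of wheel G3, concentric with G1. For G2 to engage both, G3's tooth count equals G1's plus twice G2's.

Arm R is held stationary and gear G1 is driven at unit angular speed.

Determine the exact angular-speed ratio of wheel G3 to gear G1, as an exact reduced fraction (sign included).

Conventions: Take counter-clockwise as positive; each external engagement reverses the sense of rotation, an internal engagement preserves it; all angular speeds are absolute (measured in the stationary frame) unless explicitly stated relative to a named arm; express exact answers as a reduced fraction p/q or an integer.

topology: planetary set — G1 35T / G2 18T / G3 71T, arm = carrier (Willis)
ring teeth: 35 + 2·18 = 71
35(ω_sun−ω_arm) = −71(ω_ring−ω_arm),  ω_arm = 0, ω_sun = 1
ω_ring = 0 − (35/71)(1−0) = -35/71
ω_out/ω_in = -35/71

-35/71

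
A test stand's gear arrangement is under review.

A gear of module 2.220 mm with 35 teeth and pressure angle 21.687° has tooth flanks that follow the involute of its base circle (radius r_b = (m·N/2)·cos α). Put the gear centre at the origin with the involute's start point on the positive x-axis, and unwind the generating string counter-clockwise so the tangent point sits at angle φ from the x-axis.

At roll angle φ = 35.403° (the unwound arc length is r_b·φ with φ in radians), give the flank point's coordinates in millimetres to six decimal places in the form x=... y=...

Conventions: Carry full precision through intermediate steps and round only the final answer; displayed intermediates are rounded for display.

single-mesh involute tooth geometry (35T wheel at module 2.220)
pitch radius r_p = m·N/2 = 2.220·35/2 = 38.850000
base radius r_b = r_p·cos α = 38.850000·cos 21.687° = 36.100059
roll angle φ = 35.403° = 0.61789892 rad
x = r_b·(cos φ + φ·sin φ) = 42.347573
y = r_b·(sin φ − φ·cos φ) = 2.731909

x=42.347573 y=2.731909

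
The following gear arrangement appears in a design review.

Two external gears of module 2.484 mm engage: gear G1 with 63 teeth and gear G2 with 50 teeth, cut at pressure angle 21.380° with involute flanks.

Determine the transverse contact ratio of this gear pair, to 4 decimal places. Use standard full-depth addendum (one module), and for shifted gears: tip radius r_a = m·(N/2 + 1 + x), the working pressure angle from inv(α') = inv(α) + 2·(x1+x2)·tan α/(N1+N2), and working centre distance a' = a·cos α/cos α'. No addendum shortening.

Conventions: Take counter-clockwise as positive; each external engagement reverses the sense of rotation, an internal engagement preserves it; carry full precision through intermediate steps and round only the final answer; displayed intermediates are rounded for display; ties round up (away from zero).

class = single-mesh tooth geometry [involute pair 63T × 50T, m = 2.484]
base radii: r_b1 = 72.861355, r_b2 = 57.826472
tip radii: r_a1 = 80.730000, r_a2 = 64.584000
no profile shift: α' = α, a' = a
action lengths: √(r_a1²−r_b1²) = 34.764290, √(r_a2²−r_b2²) = 28.760949
base pitch p_b = π·m·cos α = 7.266689
CR = (34.764290 + 28.760949 − 140.346000·sin 21.38000°)/7.266689 = 1.701168
contact ratio ≈ 1.7012

1.7012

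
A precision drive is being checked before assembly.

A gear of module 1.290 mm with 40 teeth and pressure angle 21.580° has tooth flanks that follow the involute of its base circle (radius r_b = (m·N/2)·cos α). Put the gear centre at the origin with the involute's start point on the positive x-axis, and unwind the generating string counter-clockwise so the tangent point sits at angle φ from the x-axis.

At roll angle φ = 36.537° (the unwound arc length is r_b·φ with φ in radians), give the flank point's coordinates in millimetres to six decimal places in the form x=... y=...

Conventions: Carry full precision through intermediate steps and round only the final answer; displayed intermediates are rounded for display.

class = single-mesh tooth geometry [base-circle involute, m = 1.290, 40T]
pitch radius r_p = m·N/2 = 1.290·40/2 = 25.800000
base radius r_b = r_p·cos α = 25.800000·cos 21.580° = 23.991547
roll angle φ = 36.537° = 0.63769095 rad
x = r_b·(cos φ + φ·sin φ) = 28.384798
y = r_b·(sin φ − φ·cos φ) = 1.990689

x=28.384798 y=1.990689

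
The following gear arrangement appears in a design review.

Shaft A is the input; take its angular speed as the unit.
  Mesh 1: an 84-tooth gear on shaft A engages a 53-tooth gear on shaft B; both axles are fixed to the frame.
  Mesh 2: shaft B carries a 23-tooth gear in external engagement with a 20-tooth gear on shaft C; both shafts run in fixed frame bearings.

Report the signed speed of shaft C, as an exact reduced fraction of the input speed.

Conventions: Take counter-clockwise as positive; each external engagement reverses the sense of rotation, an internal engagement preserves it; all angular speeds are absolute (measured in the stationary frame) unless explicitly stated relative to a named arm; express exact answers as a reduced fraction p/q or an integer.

483/265

2-mesh fixed-axis compound train (all bearings frame-fixed)
mesh 1 [84T→53T]: |ω|/ω_in = 1×84/53 = 84/53, sense flips to −
mesh 2 [23T→20T]: |ω|/ω_in = (84/53)×23/20 = 483/265, sense flips to +
signed output speed (× input speed) = 483/265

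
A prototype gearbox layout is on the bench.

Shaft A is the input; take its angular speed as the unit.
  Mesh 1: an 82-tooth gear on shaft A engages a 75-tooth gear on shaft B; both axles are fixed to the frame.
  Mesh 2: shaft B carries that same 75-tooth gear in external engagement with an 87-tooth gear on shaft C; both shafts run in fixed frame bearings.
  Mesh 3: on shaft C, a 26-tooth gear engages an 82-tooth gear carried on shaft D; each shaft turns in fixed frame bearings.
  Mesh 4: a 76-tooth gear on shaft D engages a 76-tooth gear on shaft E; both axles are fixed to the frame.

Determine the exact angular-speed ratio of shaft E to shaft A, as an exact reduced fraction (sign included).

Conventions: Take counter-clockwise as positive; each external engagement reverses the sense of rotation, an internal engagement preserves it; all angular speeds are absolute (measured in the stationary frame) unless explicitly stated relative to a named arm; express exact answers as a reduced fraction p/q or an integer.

26/87

class = fixed-axis compound train [4 meshes; 4 ratios multiply, 4 sense flips]
mesh 1 [82T→75T]: running ratio 82/75, sense −
mesh 2 [75T→87T]: running ratio 82/87, sense +
mesh 3 [26T→82T]: running ratio 26/87, sense −
mesh 4 [76T→76T]: running ratio 26/87, sense +
ω_out/ω_in = 26/87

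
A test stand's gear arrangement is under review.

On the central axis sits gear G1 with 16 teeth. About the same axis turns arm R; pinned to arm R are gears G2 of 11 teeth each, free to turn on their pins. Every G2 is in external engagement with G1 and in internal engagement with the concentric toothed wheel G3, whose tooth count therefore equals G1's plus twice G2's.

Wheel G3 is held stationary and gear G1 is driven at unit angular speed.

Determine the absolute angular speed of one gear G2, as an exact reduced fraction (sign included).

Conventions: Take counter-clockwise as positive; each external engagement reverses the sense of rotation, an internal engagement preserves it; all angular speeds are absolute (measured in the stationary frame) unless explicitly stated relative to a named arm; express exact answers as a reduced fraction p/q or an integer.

-8/11

topology: planetary set — G1 16T / G2 11T / G3 38T, arm = carrier (Willis)
ring teeth: 16 + 2·11 = 38
16(ω_sun−ω_arm) = −38(ω_ring−ω_arm),  ω_ring = 0, ω_sun = 1
16(1−ω_arm) = −38(0−ω_arm)  ⇒  54·ω_arm = 16  ⇒  ω_arm = 8/27
sun–planet mesh: 16·(1−8/27) = −11·(ω_p−ω_arm)  ⇒  ω_p−ω_arm = -304/297
ω_p = 8/27 − 304/297 = -8/11
exact speed ratio = -8/11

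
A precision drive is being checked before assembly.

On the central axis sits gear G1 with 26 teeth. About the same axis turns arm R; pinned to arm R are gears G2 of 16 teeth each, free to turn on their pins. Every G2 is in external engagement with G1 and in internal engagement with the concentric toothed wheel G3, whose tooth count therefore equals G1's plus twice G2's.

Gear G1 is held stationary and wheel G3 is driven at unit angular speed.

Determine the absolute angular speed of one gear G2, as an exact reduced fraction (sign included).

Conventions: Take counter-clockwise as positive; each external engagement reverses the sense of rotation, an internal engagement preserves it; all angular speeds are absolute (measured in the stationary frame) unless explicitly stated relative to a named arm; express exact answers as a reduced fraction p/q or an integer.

class = planetary set [G3 = 26+2·16 = 58; Willis about the carrier]
ring teeth: 26 + 2·16 = 58
26(ω_sun−ω_arm) = −58(ω_ring−ω_arm),  ω_sun = 0, ω_ring = 1
26(0−ω_arm) = −58(1−ω_arm)  ⇒  84·ω_arm = 58  ⇒  ω_arm = 29/42
sun–planet mesh: 26·(0−29/42) = −16·(ω_p−ω_arm)  ⇒  ω_p−ω_arm = 377/336
ω_p = 29/42 + 377/336 = 29/16
exact speed ratio = 29/16

29/16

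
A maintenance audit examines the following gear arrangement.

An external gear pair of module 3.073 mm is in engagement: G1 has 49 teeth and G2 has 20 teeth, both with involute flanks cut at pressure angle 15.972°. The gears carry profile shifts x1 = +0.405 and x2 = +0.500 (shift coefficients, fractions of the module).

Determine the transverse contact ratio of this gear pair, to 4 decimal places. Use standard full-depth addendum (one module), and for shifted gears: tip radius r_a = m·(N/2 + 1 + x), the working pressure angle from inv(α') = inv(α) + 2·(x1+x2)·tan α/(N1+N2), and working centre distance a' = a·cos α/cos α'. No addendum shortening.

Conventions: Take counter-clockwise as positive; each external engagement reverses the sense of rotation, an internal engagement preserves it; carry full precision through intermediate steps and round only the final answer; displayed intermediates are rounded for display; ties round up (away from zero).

single-mesh involute tooth geometry (49T engaging 20T at module 3.073)
base radii: r_b1 = 72.382084, r_b2 = 29.543708
tip radii: r_a1 = 79.606065, r_a2 = 35.339500
inv(α') = inv(15.972°) + 2·(+0.405+0.500)·tan α/(49+20) = 0.01496060  ⇒  α' = 20.02428°
a' = a·cos α / cos α' = 106.0185·cos 15.972°/cos 20.02428° = 108.483905
action lengths: √(r_a1²−r_b1²) = 33.135472, √(r_a2²−r_b2²) = 19.391998
base pitch p_b = π·m·cos α = 9.281430
CR = (33.135472 + 19.391998 − 108.483905·sin 20.02428°)/9.281430 = 1.657136
contact ratio ≈ 1.6571

1.6571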